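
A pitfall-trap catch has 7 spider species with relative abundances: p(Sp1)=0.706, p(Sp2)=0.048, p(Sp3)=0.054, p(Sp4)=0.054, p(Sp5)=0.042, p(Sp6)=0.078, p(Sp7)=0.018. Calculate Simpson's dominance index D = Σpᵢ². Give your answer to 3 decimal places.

0.515

D = 0.706² + 0.048² + 0.054² + 0.054² + 0.042² + 0.078² + 0.018² = 0.49844 + 0.00230 + 0.00292 + 0.00292 + 0.00176 + 0.00608 + 0.00032 = 0.51474 (working shown to 5 dp, full precision carried).
To 3 decimal places, D = 0.515.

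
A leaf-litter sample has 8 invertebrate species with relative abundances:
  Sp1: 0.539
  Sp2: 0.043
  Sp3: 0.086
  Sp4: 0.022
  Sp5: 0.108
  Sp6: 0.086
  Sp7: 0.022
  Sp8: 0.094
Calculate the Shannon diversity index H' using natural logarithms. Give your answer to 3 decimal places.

1.521

Each pᵢ ln pᵢ term (working shown to 5 dp, full precision carried): 0.539×(-0.61804)=-0.33312, 0.043×(-3.14656)=-0.13530, 0.086×(-2.45341)=-0.21099, 0.022×(-3.81671)=-0.08397, 0.108×(-2.22562)=-0.24037, 0.086×(-2.45341)=-0.21099, 0.022×(-3.81671)=-0.08397, 0.094×(-2.36446)=-0.22226.
Sum = -1.52097, so H' = 1.521.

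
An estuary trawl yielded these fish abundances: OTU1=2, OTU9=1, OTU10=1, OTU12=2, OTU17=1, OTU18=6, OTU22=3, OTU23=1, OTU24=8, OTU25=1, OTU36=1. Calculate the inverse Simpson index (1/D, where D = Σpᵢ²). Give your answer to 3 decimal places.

5.927

Total N = 2+1+1+2+1+6+3+1+8+1+1 = 27, so the proportions are 0.0740741, 0.037037, 0.037037, 0.0740741, 0.037037, 0.2222222, 0.1111111, 0.037037, 0.2962963, 0.037037, 0.037037 (working shown to 7 dp, full precision carried).
D = 0.0740741² + 0.037037² + 0.037037² + 0.0740741² + 0.037037² + 0.2222222² + 0.1111111² + 0.037037² + 0.2962963² + 0.037037² + 0.037037² = 0.0054870 + 0.0013717 + 0.0013717 + 0.0054870 + 0.0013717 + 0.0493827 + 0.0123457 + 0.0013717 + 0.0877915 + 0.0013717 + 0.0013717 = 0.1687243.
So 1/D = 5.92683, i.e. 5.927 to 3 decimal places.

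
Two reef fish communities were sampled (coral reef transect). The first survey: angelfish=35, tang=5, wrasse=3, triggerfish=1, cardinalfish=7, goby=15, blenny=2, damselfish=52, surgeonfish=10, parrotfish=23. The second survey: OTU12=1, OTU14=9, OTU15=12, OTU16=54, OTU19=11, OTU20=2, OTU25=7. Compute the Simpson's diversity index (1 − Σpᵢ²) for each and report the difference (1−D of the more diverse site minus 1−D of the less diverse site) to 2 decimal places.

0.15

The first survey: N=153, proportions 0.2288, 0.0327, 0.0196, 0.0065, 0.0458, 0.098, 0.0131, 0.3399, 0.0654, 0.1503, giving 1−D = 0.7919 (working shown to 4 dp, full precision carried).
The second survey: N=96, proportions 0.0104, 0.0938, 0.125, 0.5625, 0.1146, 0.0208, 0.0729, giving 1−D = 0.6402.
Difference = |0.7919 − 0.6402| = 0.1517, i.e. 0.15 to 2 decimal places.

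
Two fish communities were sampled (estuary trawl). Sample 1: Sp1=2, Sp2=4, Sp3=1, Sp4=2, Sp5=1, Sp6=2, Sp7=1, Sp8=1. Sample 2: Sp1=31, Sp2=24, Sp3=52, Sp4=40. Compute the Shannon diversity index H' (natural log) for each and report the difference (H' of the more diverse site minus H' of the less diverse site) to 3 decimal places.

Sample 1: N=14, proportions 0.14286, 0.28571, 0.07143, 0.14286, 0.07143, 0.14286, 0.07143, 0.07143, giving H' = 1.94591 (working shown to 5 dp, full precision carried).
Sample 2: N=147, proportions 0.21088, 0.16327, 0.35374, 0.27211, giving H' = 1.34590.
Difference = |1.94591 − 1.34590| = 0.60001, i.e. 0.600 to 3 decimal places.

0.600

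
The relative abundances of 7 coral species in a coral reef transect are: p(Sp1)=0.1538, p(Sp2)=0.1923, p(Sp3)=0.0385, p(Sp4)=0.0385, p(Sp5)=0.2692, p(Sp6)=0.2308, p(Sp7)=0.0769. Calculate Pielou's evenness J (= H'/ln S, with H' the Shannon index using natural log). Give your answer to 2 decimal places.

0.90

H' = −Σ pᵢ ln pᵢ = −((-0.2879) + (-0.3170) + (-0.1254) + (-0.1254) + (-0.3533) + (-0.3384) + (-0.1973)) = 1.7447 (working shown to 4 dp, full precision carried).
With S = 7 species, ln S = 1.9459, so J = 1.7447/1.9459 = 0.8966, i.e. 0.90 to 2 decimal places.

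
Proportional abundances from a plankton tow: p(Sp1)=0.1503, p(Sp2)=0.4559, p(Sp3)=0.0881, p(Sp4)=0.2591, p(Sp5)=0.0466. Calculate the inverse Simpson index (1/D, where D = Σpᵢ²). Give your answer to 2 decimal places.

D = 0.1503² + 0.4559² + 0.0881² + 0.2591² + 0.0466² = 0.022590 + 0.207845 + 0.007762 + 0.067133 + 0.002172 = 0.307501 (working shown to 6 dp, full precision carried).
So 1/D = 3.2520, i.e. 3.25 to 2 decimal places.

3.25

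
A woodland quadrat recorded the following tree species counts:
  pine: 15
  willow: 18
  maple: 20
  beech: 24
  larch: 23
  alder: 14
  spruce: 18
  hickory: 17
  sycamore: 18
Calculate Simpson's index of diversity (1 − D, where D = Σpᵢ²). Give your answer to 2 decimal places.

0.89

Total N = 15+18+20+24+23+14+18+17+18 = 167, so the proportions are 0.0898, 0.1078, 0.1198, 0.1437, 0.1377, 0.0838, 0.1078, 0.1018, 0.1078 (working shown to 4 dp, full precision carried).
D = 0.0898² + 0.1078² + 0.1198² + 0.1437² + 0.1377² + 0.0838² + 0.1078² + 0.1018² + 0.1078² = 0.0081 + 0.0116 + 0.0143 + 0.0207 + 0.0190 + 0.0070 + 0.0116 + 0.0104 + 0.0116 = 0.1143.
So 1 − D = 0.8857, i.e. 0.89 to 2 decimal places.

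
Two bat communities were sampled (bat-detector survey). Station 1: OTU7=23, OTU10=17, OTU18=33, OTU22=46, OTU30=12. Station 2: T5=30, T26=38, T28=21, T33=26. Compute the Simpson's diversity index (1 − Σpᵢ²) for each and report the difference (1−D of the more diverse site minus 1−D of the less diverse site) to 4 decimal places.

Station 1: N=131, proportions 0.175573, 0.129771, 0.251908, 0.351145, 0.091603, giving 1−D = 0.757182 (working shown to 6 dp, full precision carried).
Station 2: N=115, proportions 0.26087, 0.330435, 0.182609, 0.226087, giving 1−D = 0.738299.
Difference = |0.757182 − 0.738299| = 0.018883, i.e. 0.0189 to 4 decimal places.

0.0189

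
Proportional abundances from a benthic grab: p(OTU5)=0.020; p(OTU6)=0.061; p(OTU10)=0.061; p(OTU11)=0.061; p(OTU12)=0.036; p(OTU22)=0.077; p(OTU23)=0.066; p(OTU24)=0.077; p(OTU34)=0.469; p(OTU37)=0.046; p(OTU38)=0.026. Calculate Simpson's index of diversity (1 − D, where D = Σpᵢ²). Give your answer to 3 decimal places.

0.748

D = 0.02² + 0.061² + 0.061² + 0.061² + 0.036² + 0.077² + 0.066² + 0.077² + 0.469² + 0.046² + 0.026² = 0.00040 + 0.00372 + 0.00372 + 0.00372 + 0.00130 + 0.00593 + 0.00436 + 0.00593 + 0.21996 + 0.00212 + 0.00068 = 0.25183 (working shown to 5 dp, full precision carried).
So 1 − D = 0.74817, i.e. 0.748 to 3 decimal places.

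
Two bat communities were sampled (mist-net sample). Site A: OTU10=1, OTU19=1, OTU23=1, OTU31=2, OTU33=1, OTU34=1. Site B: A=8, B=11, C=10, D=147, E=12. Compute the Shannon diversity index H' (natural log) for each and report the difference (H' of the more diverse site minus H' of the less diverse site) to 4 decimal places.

0.9234

Site A: N=7, proportions 0.142857, 0.142857, 0.142857, 0.285714, 0.142857, 0.142857, giving H' = 1.747868 (working shown to 6 dp, full precision carried).
Site B: N=188, proportions 0.042553, 0.058511, 0.053191, 0.781915, 0.06383, giving H' = 0.824470.
Difference = |1.747868 − 0.824470| = 0.923398, i.e. 0.9234 to 4 decimal places.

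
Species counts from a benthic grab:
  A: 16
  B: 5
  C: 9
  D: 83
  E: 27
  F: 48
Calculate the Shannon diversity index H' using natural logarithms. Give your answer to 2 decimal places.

Total N = 16+5+9+83+27+48 = 188, so the proportions are 0.0851, 0.0266, 0.0479, 0.4415, 0.1436, 0.2553 (working shown to 4 dp, full precision carried).
Each pᵢ ln pᵢ term: 0.0851×(-2.4639)=-0.2097, 0.0266×(-3.6270)=-0.0965, 0.0479×(-3.0392)=-0.1455, 0.4415×(-0.8176)=-0.3610, 0.1436×(-1.9406)=-0.2787, 0.2553×(-1.3652)=-0.3486.
Sum = -1.4399, so H' = 1.44.

1.44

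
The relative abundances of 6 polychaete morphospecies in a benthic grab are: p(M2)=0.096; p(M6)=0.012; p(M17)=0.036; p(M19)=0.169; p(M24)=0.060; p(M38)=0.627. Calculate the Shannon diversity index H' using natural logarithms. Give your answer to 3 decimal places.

1.160

Each pᵢ ln pᵢ term (working shown to 5 dp, full precision carried): 0.096×(-2.34341)=-0.22497, 0.012×(-4.42285)=-0.05307, 0.036×(-3.32424)=-0.11967, 0.169×(-1.77786)=-0.30046, 0.06×(-2.81341)=-0.16880, 0.627×(-0.46681)=-0.29269.
Sum = -1.15967, so H' = 1.160.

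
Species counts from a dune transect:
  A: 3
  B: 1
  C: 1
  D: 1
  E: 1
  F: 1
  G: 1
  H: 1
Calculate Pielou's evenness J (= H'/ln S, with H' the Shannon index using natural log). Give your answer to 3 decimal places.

0.949

Total N = 3+1+1+1+1+1+1+1 = 10, so the proportions are 0.3, 0.1, 0.1, 0.1, 0.1, 0.1, 0.1, 0.1 (working shown to 5 dp, full precision carried).
H' = −Σ pᵢ ln pᵢ = −((-0.36119) + (-0.23026) + (-0.23026) + (-0.23026) + (-0.23026) + (-0.23026) + (-0.23026) + (-0.23026)) = 1.97300.
With S = 8 species, ln S = 2.07944, so J = 1.97300/2.07944 = 0.94881, i.e. 0.949 to 3 decimal places.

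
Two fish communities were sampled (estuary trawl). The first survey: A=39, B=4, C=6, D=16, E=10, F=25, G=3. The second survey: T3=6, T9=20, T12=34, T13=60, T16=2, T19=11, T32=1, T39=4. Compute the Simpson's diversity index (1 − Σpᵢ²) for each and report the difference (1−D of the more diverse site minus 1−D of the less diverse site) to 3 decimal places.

The first survey: N=103, proportions 0.37864, 0.03883, 0.05825, 0.15534, 0.09709, 0.24272, 0.02913, giving 1−D = 0.75841 (working shown to 5 dp, full precision carried).
The second survey: N=138, proportions 0.04348, 0.14493, 0.24638, 0.43478, 0.01449, 0.07971, 0.00725, 0.02899, giving 1−D = 0.71991.
Difference = |0.75841 − 0.71991| = 0.03850, i.e. 0.039 to 3 decimal places.

0.039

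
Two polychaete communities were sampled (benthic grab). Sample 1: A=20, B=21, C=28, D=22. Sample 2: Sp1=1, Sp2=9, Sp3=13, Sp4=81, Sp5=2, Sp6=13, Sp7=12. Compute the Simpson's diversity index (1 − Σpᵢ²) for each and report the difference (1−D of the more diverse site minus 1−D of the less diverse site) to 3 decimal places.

Sample 1: N=91, proportions 0.21978, 0.23077, 0.30769, 0.24176, giving 1−D = 0.74532 (working shown to 5 dp, full precision carried).
Sample 2: N=131, proportions 0.00763, 0.0687, 0.09924, 0.61832, 0.01527, 0.09924, 0.0916, giving 1−D = 0.58458.
Difference = |0.74532 − 0.58458| = 0.16074, i.e. 0.161 to 3 decimal places.

0.161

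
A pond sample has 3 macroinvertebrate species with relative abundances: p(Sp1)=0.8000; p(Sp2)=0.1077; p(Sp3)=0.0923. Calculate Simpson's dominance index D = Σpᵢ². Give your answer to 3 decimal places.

0.660

D = 0.8² + 0.1077² + 0.0923² = 0.64000 + 0.01160 + 0.00852 = 0.66012 (working shown to 5 dp, full precision carried).
To 3 decimal places, D = 0.660.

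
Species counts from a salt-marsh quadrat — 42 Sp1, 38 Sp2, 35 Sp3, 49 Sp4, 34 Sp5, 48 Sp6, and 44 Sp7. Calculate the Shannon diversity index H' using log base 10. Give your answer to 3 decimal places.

Total N = 42+38+35+49+34+48+44 = 290, so the proportions are 0.14483, 0.13103, 0.12069, 0.16897, 0.11724, 0.16552, 0.15172 (working shown to 5 dp, full precision carried).
Each pᵢ log₁₀ pᵢ term: 0.14483×(-0.83915)=-0.12153, 0.13103×(-0.88261)=-0.11565, 0.12069×(-0.91833)=-0.11083, 0.16897×(-0.77220)=-0.13048, 0.11724×(-0.93092)=-0.10914, 0.16552×(-0.78116)=-0.12929, 0.15172×(-0.81895)=-0.12425.
Sum = -0.84118, so H' = 0.841.

0.841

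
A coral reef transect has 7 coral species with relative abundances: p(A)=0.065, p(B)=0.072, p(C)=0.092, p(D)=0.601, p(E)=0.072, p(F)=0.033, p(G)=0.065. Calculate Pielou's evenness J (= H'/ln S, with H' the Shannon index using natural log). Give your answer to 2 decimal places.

H' = −Σ pᵢ ln pᵢ = −((-0.1777) + (-0.1894) + (-0.2195) + (-0.3060) + (-0.1894) + (-0.1126) + (-0.1777)) = 1.3723 (working shown to 4 dp, full precision carried).
With S = 7 species, ln S = 1.9459, so J = 1.3723/1.9459 = 0.7052, i.e. 0.71 to 2 decimal places.

0.71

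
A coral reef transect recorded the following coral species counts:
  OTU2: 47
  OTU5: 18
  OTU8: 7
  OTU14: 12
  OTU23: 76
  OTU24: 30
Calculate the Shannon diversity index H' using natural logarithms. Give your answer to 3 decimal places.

Total N = 47+18+7+12+76+30 = 190, so the proportions are 0.24737, 0.09474, 0.03684, 0.06316, 0.4, 0.15789 (working shown to 5 dp, full precision carried).
Each pᵢ ln pᵢ term: 0.24737×(-1.39688)=-0.34554, 0.09474×(-2.35665)=-0.22326, 0.03684×(-3.30111)=-0.12162, 0.06316×(-2.76212)=-0.17445, 0.4×(-0.91629)=-0.36652, 0.15789×(-1.84583)=-0.29145.
Sum = -1.52284, so H' = 1.523.

1.523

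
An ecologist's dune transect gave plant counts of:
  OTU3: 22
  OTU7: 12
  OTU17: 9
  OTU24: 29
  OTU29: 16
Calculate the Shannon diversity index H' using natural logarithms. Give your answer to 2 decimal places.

1.53

Total N = 22+12+9+29+16 = 88, so the proportions are 0.25, 0.1364, 0.1023, 0.3295, 0.1818 (working shown to 4 dp, full precision carried).
Each pᵢ ln pᵢ term: 0.25×(-1.3863)=-0.3466, 0.1364×(-1.9924)=-0.2717, 0.1023×(-2.2801)=-0.2332, 0.3295×(-1.1100)=-0.3658, 0.1818×(-1.7047)=-0.3100.
Sum = -1.5272, so H' = 1.53.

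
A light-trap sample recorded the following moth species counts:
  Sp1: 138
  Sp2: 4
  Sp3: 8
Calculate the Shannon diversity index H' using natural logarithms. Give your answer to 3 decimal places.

Total N = 138+4+8 = 150, so the proportions are 0.92, 0.02667, 0.05333 (working shown to 5 dp, full precision carried).
Each pᵢ ln pᵢ term: 0.92×(-0.08338)=-0.07671, 0.02667×(-3.62434)=-0.09665, 0.05333×(-2.93119)=-0.15633.
Sum = -0.32969, so H' = 0.330.

0.330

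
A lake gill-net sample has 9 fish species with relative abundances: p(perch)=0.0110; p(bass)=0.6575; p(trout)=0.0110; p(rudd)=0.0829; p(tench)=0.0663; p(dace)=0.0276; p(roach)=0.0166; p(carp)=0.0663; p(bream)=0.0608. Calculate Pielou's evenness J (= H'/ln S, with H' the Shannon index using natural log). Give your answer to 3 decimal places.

0.582

H' = −Σ pᵢ ln pᵢ = −((-0.04961) + (-0.27570) + (-0.04961) + (-0.20643) + (-0.17991) + (-0.09908) + (-0.06803) + (-0.17991) + (-0.17025)) = 1.27853 (working shown to 5 dp, full precision carried).
With S = 9 species, ln S = 2.19722, so J = 1.27853/2.19722 = 0.58188, i.e. 0.582 to 3 decimal places.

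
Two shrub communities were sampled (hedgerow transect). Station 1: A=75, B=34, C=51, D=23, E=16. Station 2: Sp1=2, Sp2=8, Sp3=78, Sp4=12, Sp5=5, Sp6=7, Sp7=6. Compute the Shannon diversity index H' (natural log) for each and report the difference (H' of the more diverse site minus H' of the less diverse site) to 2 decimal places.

Station 1: N=199, proportions 0.37688, 0.17085, 0.25628, 0.11558, 0.0804, giving H' = 1.47065 (working shown to 5 dp, full precision carried).
Station 2: N=118, proportions 0.01695, 0.0678, 0.66102, 0.10169, 0.04237, 0.05932, 0.05085, giving H' = 1.21066.
Difference = |1.47065 − 1.21066| = 0.25999, i.e. 0.26 to 2 decimal places.

0.26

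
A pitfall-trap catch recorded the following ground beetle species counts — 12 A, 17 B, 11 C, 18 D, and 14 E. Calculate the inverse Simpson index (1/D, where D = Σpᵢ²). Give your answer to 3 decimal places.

Total N = 12+17+11+18+14 = 72, so the proportions are 0.1666667, 0.2361111, 0.1527778, 0.25, 0.1944444 (working shown to 7 dp, full precision carried).
D = 0.1666667² + 0.2361111² + 0.1527778² + 0.25² + 0.1944444² = 0.0277778 + 0.0557485 + 0.0233410 + 0.0625000 + 0.0378086 = 0.2071759.
So 1/D = 4.82682, i.e. 4.827 to 3 decimal places.

4.827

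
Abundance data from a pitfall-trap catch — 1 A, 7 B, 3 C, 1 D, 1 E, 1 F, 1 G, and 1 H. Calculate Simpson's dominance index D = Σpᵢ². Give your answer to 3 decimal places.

0.250

Total N = 1+7+3+1+1+1+1+1 = 16, so the proportions are 0.0625, 0.4375, 0.1875, 0.0625, 0.0625, 0.0625, 0.0625, 0.0625 (working shown to 5 dp, full precision carried).
D = 0.0625² + 0.4375² + 0.1875² + 0.0625² + 0.0625² + 0.0625² + 0.0625² + 0.0625² = 0.00391 + 0.19141 + 0.03516 + 0.00391 + 0.00391 + 0.00391 + 0.00391 + 0.00391 = 0.25000.
To 3 decimal places, D = 0.250.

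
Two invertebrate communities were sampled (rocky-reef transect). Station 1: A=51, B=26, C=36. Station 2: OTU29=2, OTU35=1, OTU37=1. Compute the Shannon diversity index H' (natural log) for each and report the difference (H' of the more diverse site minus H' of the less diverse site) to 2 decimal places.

Station 1: N=113, proportions 0.4513, 0.2301, 0.3186, giving H' = 1.0615 (working shown to 4 dp, full precision carried).
Station 2: N=4, proportions 0.5, 0.25, 0.25, giving H' = 1.0397.
Difference = |1.0615 − 1.0397| = 0.0218, i.e. 0.02 to 2 decimal places.

0.02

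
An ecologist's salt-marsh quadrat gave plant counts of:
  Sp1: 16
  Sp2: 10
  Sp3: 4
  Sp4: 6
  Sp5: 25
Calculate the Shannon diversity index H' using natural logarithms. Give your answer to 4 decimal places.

1.4198

Total N = 16+10+4+6+25 = 61, so the proportions are 0.262295, 0.163934, 0.065574, 0.098361, 0.409836 (working shown to 6 dp, full precision carried).
Each pᵢ ln pᵢ term: 0.262295×(-1.338285)=-0.351026, 0.163934×(-1.808289)=-0.296441, 0.065574×(-2.724580)=-0.178661, 0.098361×(-2.319114)=-0.228110, 0.409836×(-0.891998)=-0.365573.
Sum = -1.419810, so H' = 1.4198.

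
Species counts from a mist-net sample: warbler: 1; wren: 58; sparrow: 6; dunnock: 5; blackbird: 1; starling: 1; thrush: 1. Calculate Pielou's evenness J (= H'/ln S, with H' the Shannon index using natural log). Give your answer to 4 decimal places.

0.4146

Total N = 1+58+6+5+1+1+1 = 73, so the proportions are 0.013699, 0.794521, 0.082192, 0.068493, 0.013699, 0.013699, 0.013699 (working shown to 6 dp, full precision carried).
H' = −Σ pᵢ ln pᵢ = −((-0.058773) + (-0.182753) + (-0.205373) + (-0.183632) + (-0.058773) + (-0.058773) + (-0.058773)) = 0.806851.
With S = 7 species, ln S = 1.945910, so J = 0.806851/1.945910 = 0.414639, i.e. 0.4146 to 4 decimal places.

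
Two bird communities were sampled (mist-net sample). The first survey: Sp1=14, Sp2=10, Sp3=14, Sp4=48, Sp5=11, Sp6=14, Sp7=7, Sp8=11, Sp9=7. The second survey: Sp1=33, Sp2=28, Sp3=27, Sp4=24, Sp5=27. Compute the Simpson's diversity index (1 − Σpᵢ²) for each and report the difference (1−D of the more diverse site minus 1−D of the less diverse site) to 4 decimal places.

0.0221

The first survey: N=136, proportions 0.102941, 0.073529, 0.102941, 0.352941, 0.080882, 0.102941, 0.051471, 0.080882, 0.051471, giving 1−D = 0.819853 (working shown to 6 dp, full precision carried).
The second survey: N=139, proportions 0.23741, 0.201439, 0.194245, 0.172662, 0.194245, giving 1−D = 0.797785.
Difference = |0.819853 − 0.797785| = 0.022068, i.e. 0.0221 to 4 decimal places.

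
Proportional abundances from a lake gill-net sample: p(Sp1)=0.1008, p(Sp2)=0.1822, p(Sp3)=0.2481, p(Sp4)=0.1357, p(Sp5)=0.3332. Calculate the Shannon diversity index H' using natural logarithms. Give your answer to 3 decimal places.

Each pᵢ ln pᵢ term (working shown to 5 dp, full precision carried): 0.1008×(-2.29462)=-0.23130, 0.1822×(-1.70265)=-0.31022, 0.2481×(-1.39392)=-0.34583, 0.1357×(-1.99731)=-0.27103, 0.3332×(-1.09901)=-0.36619.
Sum = -1.52458, so H' = 1.525.

1.525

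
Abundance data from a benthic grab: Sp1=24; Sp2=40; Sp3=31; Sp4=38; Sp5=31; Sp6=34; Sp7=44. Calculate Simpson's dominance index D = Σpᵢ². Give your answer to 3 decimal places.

Total N = 24+40+31+38+31+34+44 = 242, so the proportions are 0.09917, 0.16529, 0.1281, 0.15702, 0.1281, 0.1405, 0.18182 (working shown to 5 dp, full precision carried).
D = 0.09917² + 0.16529² + 0.1281² + 0.15702² + 0.1281² + 0.1405² + 0.18182² = 0.00984 + 0.02732 + 0.01641 + 0.02466 + 0.01641 + 0.01974 + 0.03306 = 0.14743.
To 3 decimal places, D = 0.147.

0.147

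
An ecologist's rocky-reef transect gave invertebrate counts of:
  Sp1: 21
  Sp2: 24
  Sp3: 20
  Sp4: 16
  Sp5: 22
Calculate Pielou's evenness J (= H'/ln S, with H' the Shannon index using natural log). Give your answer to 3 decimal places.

Total N = 21+24+20+16+22 = 103, so the proportions are 0.20388, 0.23301, 0.19417, 0.15534, 0.21359 (working shown to 5 dp, full precision carried).
H' = −Σ pᵢ ln pᵢ = −((-0.32422) + (-0.33942) + (-0.31825) + (-0.28926) + (-0.32972)) = 1.60087.
With S = 5 species, ln S = 1.60944, so J = 1.60087/1.60944 = 0.99468, i.e. 0.995 to 3 decimal places.

0.995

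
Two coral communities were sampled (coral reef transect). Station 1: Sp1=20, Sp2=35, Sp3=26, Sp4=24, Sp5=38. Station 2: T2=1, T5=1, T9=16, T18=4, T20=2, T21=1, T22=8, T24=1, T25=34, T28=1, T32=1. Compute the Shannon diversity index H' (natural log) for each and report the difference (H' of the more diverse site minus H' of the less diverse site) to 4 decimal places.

Station 1: N=143, proportions 0.13986, 0.244755, 0.181818, 0.167832, 0.265734, giving H' = 1.581279 (working shown to 6 dp, full precision carried).
Station 2: N=70, proportions 0.014286, 0.014286, 0.228571, 0.057143, 0.028571, 0.014286, 0.114286, 0.014286, 0.485714, 0.014286, 0.014286, giving H' = 1.565286.
Difference = |1.581279 − 1.565286| = 0.015993, i.e. 0.0160 to 4 decimal places.

0.0160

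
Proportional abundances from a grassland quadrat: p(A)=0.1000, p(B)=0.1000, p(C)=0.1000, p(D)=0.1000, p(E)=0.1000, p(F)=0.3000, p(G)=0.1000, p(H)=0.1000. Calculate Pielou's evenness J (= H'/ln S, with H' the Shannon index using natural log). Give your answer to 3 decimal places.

H' = −Σ pᵢ ln pᵢ = −((-0.23026) + (-0.23026) + (-0.23026) + (-0.23026) + (-0.23026) + (-0.36119) + (-0.23026) + (-0.23026)) = 1.97300 (working shown to 5 dp, full precision carried).
With S = 8 species, ln S = 2.07944, so J = 1.97300/2.07944 = 0.94881, i.e. 0.949 to 3 decimal places.

0.949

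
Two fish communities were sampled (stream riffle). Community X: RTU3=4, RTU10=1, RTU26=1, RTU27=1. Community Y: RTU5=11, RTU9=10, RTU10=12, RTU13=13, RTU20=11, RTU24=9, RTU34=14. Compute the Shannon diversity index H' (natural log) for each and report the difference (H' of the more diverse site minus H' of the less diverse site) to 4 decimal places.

0.7825

Community X: N=7, proportions 0.571429, 0.142857, 0.142857, 0.142857, giving H' = 1.153742 (working shown to 6 dp, full precision carried).
Community Y: N=80, proportions 0.1375, 0.125, 0.15, 0.1625, 0.1375, 0.1125, 0.175, giving H' = 1.936219.
Difference = |1.153742 − 1.936219| = 0.782477, i.e. 0.7825 to 4 decimal places.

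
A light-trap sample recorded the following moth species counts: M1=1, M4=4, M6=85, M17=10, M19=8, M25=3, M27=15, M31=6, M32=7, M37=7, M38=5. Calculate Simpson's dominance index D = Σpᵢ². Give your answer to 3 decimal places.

Total N = 1+4+85+10+8+3+15+6+7+7+5 = 151, so the proportions are 0.00662, 0.02649, 0.56291, 0.06623, 0.05298, 0.01987, 0.09934, 0.03974, 0.04636, 0.04636, 0.03311 (working shown to 5 dp, full precision carried).
D = 0.00662² + 0.02649² + 0.56291² + 0.06623² + 0.05298² + 0.01987² + 0.09934² + 0.03974² + 0.04636² + 0.04636² + 0.03311² = 0.00004 + 0.00070 + 0.31687 + 0.00439 + 0.00281 + 0.00039 + 0.00987 + 0.00158 + 0.00215 + 0.00215 + 0.00110 = 0.34205.
To 3 decimal places, D = 0.342.

0.342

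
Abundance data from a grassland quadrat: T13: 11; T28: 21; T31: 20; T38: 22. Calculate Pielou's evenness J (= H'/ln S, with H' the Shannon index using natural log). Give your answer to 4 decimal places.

Total N = 11+21+20+22 = 74, so the proportions are 0.148649, 0.283784, 0.27027, 0.297297 (working shown to 6 dp, full precision carried).
H' = −Σ pᵢ ln pᵢ = −((-0.283350) + (-0.357438) + (-0.353603) + (-0.360628)) = 1.355019.
With S = 4 species, ln S = 1.386294, so J = 1.355019/1.386294 = 0.977440, i.e. 0.9774 to 4 decimal places.

0.9774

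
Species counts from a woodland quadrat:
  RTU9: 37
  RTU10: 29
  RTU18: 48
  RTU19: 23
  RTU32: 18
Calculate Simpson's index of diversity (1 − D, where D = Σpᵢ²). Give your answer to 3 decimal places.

0.777

Total N = 37+29+48+23+18 = 155, so the proportions are 0.23871, 0.1871, 0.30968, 0.14839, 0.11613 (working shown to 5 dp, full precision carried).
D = 0.23871² + 0.1871² + 0.30968² + 0.14839² + 0.11613² = 0.05698 + 0.03501 + 0.09590 + 0.02202 + 0.01349 = 0.22339.
So 1 − D = 0.77661, i.e. 0.777 to 3 decimal places.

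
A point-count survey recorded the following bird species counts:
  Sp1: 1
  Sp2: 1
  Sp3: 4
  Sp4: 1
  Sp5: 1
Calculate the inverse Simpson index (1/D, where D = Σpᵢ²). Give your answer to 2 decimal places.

Total N = 1+1+4+1+1 = 8, so the proportions are 0.125, 0.125, 0.5, 0.125, 0.125 (working shown to 6 dp, full precision carried).
D = 0.125² + 0.125² + 0.5² + 0.125² + 0.125² = 0.015625 + 0.015625 + 0.250000 + 0.015625 + 0.015625 = 0.312500.
So 1/D = 3.2000, i.e. 3.20 to 2 decimal places.

3.20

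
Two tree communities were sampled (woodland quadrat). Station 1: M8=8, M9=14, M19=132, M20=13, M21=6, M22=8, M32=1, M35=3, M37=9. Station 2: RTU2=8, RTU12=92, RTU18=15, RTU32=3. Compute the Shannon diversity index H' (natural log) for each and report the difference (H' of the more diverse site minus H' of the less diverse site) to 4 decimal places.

0.5053

Station 1: N=194, proportions 0.0412371, 0.0721649, 0.6804124, 0.0670103, 0.0309278, 0.0412371, 0.0051546, 0.0154639, 0.0463918, giving H' = 1.2373763 (working shown to 7 dp, full precision carried).
Station 2: N=118, proportions 0.0677966, 0.779661, 0.1271186, 0.0254237, giving H' = 0.7320688.
Difference = |1.2373763 − 0.7320688| = 0.5053075, i.e. 0.5053 to 4 decimal places.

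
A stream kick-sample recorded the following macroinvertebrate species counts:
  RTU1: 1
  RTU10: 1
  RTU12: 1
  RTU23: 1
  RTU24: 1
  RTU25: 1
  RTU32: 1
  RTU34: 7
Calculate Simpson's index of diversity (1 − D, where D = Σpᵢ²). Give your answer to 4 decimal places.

Total N = 1+1+1+1+1+1+1+7 = 14, so the proportions are 0.071429, 0.071429, 0.071429, 0.071429, 0.071429, 0.071429, 0.071429, 0.5 (working shown to 6 dp, full precision carried).
D = 0.071429² + 0.071429² + 0.071429² + 0.071429² + 0.071429² + 0.071429² + 0.071429² + 0.5² = 0.005102 + 0.005102 + 0.005102 + 0.005102 + 0.005102 + 0.005102 + 0.005102 + 0.250000 = 0.285714.
So 1 − D = 0.714286, i.e. 0.7143 to 4 decimal places.

0.7143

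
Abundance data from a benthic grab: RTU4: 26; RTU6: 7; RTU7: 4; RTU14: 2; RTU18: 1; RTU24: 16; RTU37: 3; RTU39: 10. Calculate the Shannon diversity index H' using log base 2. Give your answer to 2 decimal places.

2.43

Total N = 26+7+4+2+1+16+3+10 = 69, so the proportions are 0.3768, 0.1014, 0.058, 0.029, 0.0145, 0.2319, 0.0435, 0.1449 (working shown to 4 dp, full precision carried).
Each pᵢ log₂ pᵢ term: 0.3768×(-1.4081)=-0.5306, 0.1014×(-3.3012)=-0.3349, 0.058×(-4.1085)=-0.2382, 0.029×(-5.1085)=-0.1481, 0.0145×(-6.1085)=-0.0885, 0.2319×(-2.1085)=-0.4889, 0.0435×(-4.5236)=-0.1967, 0.1449×(-2.7866)=-0.4039.
Sum = -2.4297, so H' = 2.43.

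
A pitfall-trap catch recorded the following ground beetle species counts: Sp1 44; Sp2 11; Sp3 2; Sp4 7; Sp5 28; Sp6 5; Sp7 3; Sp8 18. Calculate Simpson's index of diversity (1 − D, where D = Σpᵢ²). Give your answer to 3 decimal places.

Total N = 44+11+2+7+28+5+3+18 = 118, so the proportions are 0.37288, 0.09322, 0.01695, 0.05932, 0.23729, 0.04237, 0.02542, 0.15254 (working shown to 5 dp, full precision carried).
D = 0.37288² + 0.09322² + 0.01695² + 0.05932² + 0.23729² + 0.04237² + 0.02542² + 0.15254² = 0.13904 + 0.00869 + 0.00029 + 0.00352 + 0.05631 + 0.00180 + 0.00065 + 0.02327 = 0.23355.
So 1 − D = 0.76645, i.e. 0.766 to 3 decimal places.

0.766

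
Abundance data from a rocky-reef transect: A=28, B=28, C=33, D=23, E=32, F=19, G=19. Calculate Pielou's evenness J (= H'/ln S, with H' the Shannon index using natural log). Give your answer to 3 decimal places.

Total N = 28+28+33+23+32+19+19 = 182, so the proportions are 0.15385, 0.15385, 0.18132, 0.12637, 0.17582, 0.1044, 0.1044 (working shown to 5 dp, full precision carried).
H' = −Σ pᵢ ln pᵢ = −((-0.28797) + (-0.28797) + (-0.30960) + (-0.26141) + (-0.30563) + (-0.23589) + (-0.23589)) = 1.92435.
With S = 7 species, ln S = 1.94591, so J = 1.92435/1.94591 = 0.98892, i.e. 0.989 to 3 decimal places.

0.989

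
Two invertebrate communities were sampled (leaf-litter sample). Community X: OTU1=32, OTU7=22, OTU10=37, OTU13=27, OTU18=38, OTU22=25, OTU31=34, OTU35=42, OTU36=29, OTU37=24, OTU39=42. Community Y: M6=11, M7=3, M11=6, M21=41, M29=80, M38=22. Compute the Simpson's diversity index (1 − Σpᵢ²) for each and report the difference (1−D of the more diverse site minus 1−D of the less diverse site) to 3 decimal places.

Community X: N=352, proportions 0.090909, 0.0625, 0.105114, 0.076705, 0.107955, 0.071023, 0.096591, 0.119318, 0.082386, 0.068182, 0.119318, giving 1−D = 0.904959 (working shown to 6 dp, full precision carried).
Community Y: N=163, proportions 0.067485, 0.018405, 0.03681, 0.251534, 0.490798, 0.134969, giving 1−D = 0.671384.
Difference = |0.904959 − 0.671384| = 0.233575, i.e. 0.234 to 3 decimal places.

0.234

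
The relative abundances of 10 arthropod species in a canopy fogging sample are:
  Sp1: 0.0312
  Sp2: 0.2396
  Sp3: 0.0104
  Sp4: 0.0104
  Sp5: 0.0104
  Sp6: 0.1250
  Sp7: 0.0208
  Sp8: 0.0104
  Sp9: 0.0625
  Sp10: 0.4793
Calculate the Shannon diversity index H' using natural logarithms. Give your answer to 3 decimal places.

Each pᵢ ln pᵢ term (working shown to 5 dp, full precision carried): 0.0312×(-3.46734)=-0.10818, 0.2396×(-1.42878)=-0.34234, 0.0104×(-4.56595)=-0.04749, 0.0104×(-4.56595)=-0.04749, 0.0104×(-4.56595)=-0.04749, 0.125×(-2.07944)=-0.25993, 0.0208×(-3.87280)=-0.08055, 0.0104×(-4.56595)=-0.04749, 0.0625×(-2.77259)=-0.17329, 0.4793×(-0.73543)=-0.35249.
Sum = -1.50672, so H' = 1.507.

1.507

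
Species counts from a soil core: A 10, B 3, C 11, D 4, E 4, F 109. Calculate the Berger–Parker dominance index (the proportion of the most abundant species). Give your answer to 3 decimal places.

Total N = 10+3+11+4+4+109 = 141, so the proportions are 0.07092, 0.02128, 0.07801, 0.02837, 0.02837, 0.77305 (working shown to 5 dp, full precision carried).
The largest proportion is 0.77305, i.e. d = 0.773 to 3 decimal places.

0.773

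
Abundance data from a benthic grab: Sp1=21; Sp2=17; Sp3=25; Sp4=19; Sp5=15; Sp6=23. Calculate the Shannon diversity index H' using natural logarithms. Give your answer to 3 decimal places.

1.777

Total N = 21+17+25+19+15+23 = 120, so the proportions are 0.175, 0.14167, 0.20833, 0.15833, 0.125, 0.19167 (working shown to 5 dp, full precision carried).
Each pᵢ ln pᵢ term: 0.175×(-1.74297)=-0.30502, 0.14167×(-1.95428)=-0.27686, 0.20833×(-1.56862)=-0.32679, 0.15833×(-1.84305)=-0.29182, 0.125×(-2.07944)=-0.25993, 0.19167×(-1.65200)=-0.31663.
Sum = -1.77705, so H' = 1.777.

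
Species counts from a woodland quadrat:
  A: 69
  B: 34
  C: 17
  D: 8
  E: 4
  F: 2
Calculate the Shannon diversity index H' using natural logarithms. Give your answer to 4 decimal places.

Total N = 69+34+17+8+4+2 = 134, so the proportions are 0.514925, 0.253731, 0.126866, 0.059701, 0.029851, 0.014925 (working shown to 6 dp, full precision carried).
Each pᵢ ln pᵢ term: 0.514925×(-0.663733)=-0.341773, 0.253731×(-1.371479)=-0.347987, 0.126866×(-2.064626)=-0.261930, 0.059701×(-2.818398)=-0.168263, 0.029851×(-3.511545)=-0.104822, 0.014925×(-4.204693)=-0.062757.
Sum = -1.287532, so H' = 1.2875.

1.2875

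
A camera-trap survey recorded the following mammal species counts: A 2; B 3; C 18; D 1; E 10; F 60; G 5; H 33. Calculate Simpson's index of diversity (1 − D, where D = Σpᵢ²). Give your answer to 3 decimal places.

0.704

Total N = 2+3+18+1+10+60+5+33 = 132, so the proportions are 0.01515, 0.02273, 0.13636, 0.00758, 0.07576, 0.45455, 0.03788, 0.25 (working shown to 5 dp, full precision carried).
D = 0.01515² + 0.02273² + 0.13636² + 0.00758² + 0.07576² + 0.45455² + 0.03788² + 0.25² = 0.00023 + 0.00052 + 0.01860 + 0.00006 + 0.00574 + 0.20661 + 0.00143 + 0.06250 = 0.29568.
So 1 − D = 0.70432, i.e. 0.704 to 3 decimal places.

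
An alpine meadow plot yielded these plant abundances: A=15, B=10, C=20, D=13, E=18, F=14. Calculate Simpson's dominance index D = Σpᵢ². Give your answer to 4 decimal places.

0.1746

Total N = 15+10+20+13+18+14 = 90, so the proportions are 0.166667, 0.111111, 0.222222, 0.144444, 0.2, 0.155556 (working shown to 6 dp, full precision carried).
D = 0.166667² + 0.111111² + 0.222222² + 0.144444² + 0.2² + 0.155556² = 0.027778 + 0.012346 + 0.049383 + 0.020864 + 0.040000 + 0.024198 = 0.174568.
To 4 decimal places, D = 0.1746.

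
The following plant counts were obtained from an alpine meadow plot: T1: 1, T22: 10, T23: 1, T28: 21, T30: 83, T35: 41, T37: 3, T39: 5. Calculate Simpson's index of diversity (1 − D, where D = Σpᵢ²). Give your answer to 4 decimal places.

0.6640

Total N = 1+10+1+21+83+41+3+5 = 165, so the proportions are 0.006061, 0.060606, 0.006061, 0.127273, 0.50303, 0.248485, 0.018182, 0.030303 (working shown to 6 dp, full precision carried).
D = 0.006061² + 0.060606² + 0.006061² + 0.127273² + 0.50303² + 0.248485² + 0.018182² + 0.030303² = 0.000037 + 0.003673 + 0.000037 + 0.016198 + 0.253039 + 0.061745 + 0.000331 + 0.000918 = 0.335978.
So 1 − D = 0.664022, i.e. 0.6640 to 4 decimal places.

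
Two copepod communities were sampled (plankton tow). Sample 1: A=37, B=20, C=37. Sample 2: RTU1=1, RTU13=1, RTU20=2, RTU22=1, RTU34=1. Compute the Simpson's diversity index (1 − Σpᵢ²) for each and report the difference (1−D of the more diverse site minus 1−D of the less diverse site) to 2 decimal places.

0.13

Sample 1: N=94, proportions 0.3936, 0.2128, 0.3936, giving 1−D = 0.6449 (working shown to 4 dp, full precision carried).
Sample 2: N=6, proportions 0.1667, 0.1667, 0.3333, 0.1667, 0.1667, giving 1−D = 0.7778.
Difference = |0.6449 − 0.7778| = 0.1329, i.e. 0.13 to 2 decimal places.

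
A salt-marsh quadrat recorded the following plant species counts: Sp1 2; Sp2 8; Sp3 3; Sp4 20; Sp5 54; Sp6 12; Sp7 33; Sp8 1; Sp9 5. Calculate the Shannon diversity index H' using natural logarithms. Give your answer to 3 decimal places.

Total N = 2+8+3+20+54+12+33+1+5 = 138, so the proportions are 0.01449, 0.05797, 0.02174, 0.14493, 0.3913, 0.08696, 0.23913, 0.00725, 0.03623 (working shown to 5 dp, full precision carried).
Each pᵢ ln pᵢ term: 0.01449×(-4.23411)=-0.06136, 0.05797×(-2.84781)=-0.16509, 0.02174×(-3.82864)=-0.08323, 0.14493×(-1.93152)=-0.27993, 0.3913×(-0.93827)=-0.36715, 0.08696×(-2.44235)=-0.21238, 0.23913×(-1.43075)=-0.34213, 0.00725×(-4.92725)=-0.03570, 0.03623×(-3.31782)=-0.12021.
Sum = -1.66719, so H' = 1.667.

1.667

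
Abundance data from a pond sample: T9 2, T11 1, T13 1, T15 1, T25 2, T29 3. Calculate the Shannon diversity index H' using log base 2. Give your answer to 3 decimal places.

2.446

Total N = 2+1+1+1+2+3 = 10, so the proportions are 0.2, 0.1, 0.1, 0.1, 0.2, 0.3 (working shown to 5 dp, full precision carried).
Each pᵢ log₂ pᵢ term: 0.2×(-2.32193)=-0.46439, 0.1×(-3.32193)=-0.33219, 0.1×(-3.32193)=-0.33219, 0.1×(-3.32193)=-0.33219, 0.2×(-2.32193)=-0.46439, 0.3×(-1.73697)=-0.52109.
Sum = -2.44644, so H' = 2.446.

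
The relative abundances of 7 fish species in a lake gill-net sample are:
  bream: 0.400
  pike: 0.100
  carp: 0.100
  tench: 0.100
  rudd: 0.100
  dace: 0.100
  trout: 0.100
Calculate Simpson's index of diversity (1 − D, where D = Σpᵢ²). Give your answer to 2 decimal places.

D = 0.4² + 0.1² + 0.1² + 0.1² + 0.1² + 0.1² + 0.1² = 0.1600 + 0.0100 + 0.0100 + 0.0100 + 0.0100 + 0.0100 + 0.0100 = 0.2200 (working shown to 4 dp, full precision carried).
So 1 − D = 0.7800, i.e. 0.78 to 2 decimal places.

0.78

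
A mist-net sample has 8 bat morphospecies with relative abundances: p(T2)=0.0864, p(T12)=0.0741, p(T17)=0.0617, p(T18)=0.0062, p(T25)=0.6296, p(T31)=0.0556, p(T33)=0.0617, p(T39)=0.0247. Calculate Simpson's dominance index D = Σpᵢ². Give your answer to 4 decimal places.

D = 0.0864² + 0.0741² + 0.0617² + 0.0062² + 0.6296² + 0.0556² + 0.0617² + 0.0247² = 0.007465 + 0.005491 + 0.003807 + 0.000038 + 0.396396 + 0.003091 + 0.003807 + 0.000610 = 0.420706 (working shown to 6 dp, full precision carried).
To 4 decimal places, D = 0.4207.

0.4207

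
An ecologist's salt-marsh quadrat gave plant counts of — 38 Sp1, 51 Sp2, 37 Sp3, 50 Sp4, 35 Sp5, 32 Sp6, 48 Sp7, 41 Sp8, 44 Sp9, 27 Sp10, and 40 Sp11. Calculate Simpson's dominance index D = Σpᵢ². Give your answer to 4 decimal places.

Total N = 38+51+37+50+35+32+48+41+44+27+40 = 443, so the proportions are 0.085779, 0.115124, 0.083521, 0.112867, 0.079007, 0.072235, 0.108352, 0.092551, 0.099323, 0.060948, 0.090293 (working shown to 6 dp, full precision carried).
D = 0.085779² + 0.115124² + 0.083521² + 0.112867² + 0.079007² + 0.072235² + 0.108352² + 0.092551² + 0.099323² + 0.060948² + 0.090293² = 0.007358 + 0.013254 + 0.006976 + 0.012739 + 0.006242 + 0.005218 + 0.011740 + 0.008566 + 0.009865 + 0.003715 + 0.008153 = 0.093825.
To 4 decimal places, D = 0.0938.

0.0938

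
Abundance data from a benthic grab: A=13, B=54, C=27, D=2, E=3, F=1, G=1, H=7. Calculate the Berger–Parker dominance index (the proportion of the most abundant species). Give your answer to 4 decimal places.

0.5000

Total N = 13+54+27+2+3+1+1+7 = 108, so the proportions are 0.12037, 0.5, 0.25, 0.018519, 0.027778, 0.009259, 0.009259, 0.064815 (working shown to 6 dp, full precision carried).
The largest proportion is 0.5, i.e. d = 0.5000 to 4 decimal places.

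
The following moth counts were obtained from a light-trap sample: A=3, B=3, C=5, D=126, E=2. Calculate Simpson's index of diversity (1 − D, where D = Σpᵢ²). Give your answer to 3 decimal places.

0.176

Total N = 3+3+5+126+2 = 139, so the proportions are 0.02158, 0.02158, 0.03597, 0.90647, 0.01439 (working shown to 5 dp, full precision carried).
D = 0.02158² + 0.02158² + 0.03597² + 0.90647² + 0.01439² = 0.00047 + 0.00047 + 0.00129 + 0.82170 + 0.00021 = 0.82413.
So 1 − D = 0.17587, i.e. 0.176 to 3 decimal places.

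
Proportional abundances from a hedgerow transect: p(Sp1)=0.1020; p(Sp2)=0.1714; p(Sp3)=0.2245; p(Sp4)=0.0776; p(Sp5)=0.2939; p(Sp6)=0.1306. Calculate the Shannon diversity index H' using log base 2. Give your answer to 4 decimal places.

Each pᵢ log₂ pᵢ term (working shown to 6 dp, full precision carried): 0.102×(-3.293359)=-0.335923, 0.1714×(-2.544561)=-0.436138, 0.2245×(-2.155213)=-0.483845, 0.0776×(-3.687800)=-0.286173, 0.2939×(-1.766603)=-0.519205, 0.1306×(-2.936773)=-0.383543.
Sum = -2.444826, so H' = 2.4448.

2.4448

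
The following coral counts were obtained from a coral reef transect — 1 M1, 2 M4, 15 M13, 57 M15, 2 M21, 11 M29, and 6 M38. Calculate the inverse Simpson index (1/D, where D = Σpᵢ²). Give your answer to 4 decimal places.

2.4275

Total N = 1+2+15+57+2+11+6 = 94, so the proportions are 0.0106383, 0.0212766, 0.1595745, 0.606383, 0.0212766, 0.1170213, 0.0638298 (working shown to 7 dp, full precision carried).
D = 0.0106383² + 0.0212766² + 0.1595745² + 0.606383² + 0.0212766² + 0.1170213² + 0.0638298² = 0.0001132 + 0.0004527 + 0.0254640 + 0.3677003 + 0.0004527 + 0.0136940 + 0.0040742 = 0.4119511.
So 1/D = 2.427473, i.e. 2.4275 to 4 decimal places.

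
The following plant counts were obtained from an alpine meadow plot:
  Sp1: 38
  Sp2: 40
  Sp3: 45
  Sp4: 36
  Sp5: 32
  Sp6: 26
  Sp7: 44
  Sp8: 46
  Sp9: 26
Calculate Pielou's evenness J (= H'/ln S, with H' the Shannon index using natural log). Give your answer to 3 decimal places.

0.991

Total N = 38+40+45+36+32+26+44+46+26 = 333, so the proportions are 0.11411, 0.12012, 0.13514, 0.10811, 0.0961, 0.07808, 0.13213, 0.13814, 0.07808 (working shown to 5 dp, full precision carried).
H' = −Σ pᵢ ln pᵢ = −((-0.24769) + (-0.25457) + (-0.27047) + (-0.24050) + (-0.22510) + (-0.19910) + (-0.26743) + (-0.27344) + (-0.19910)) = 2.17740.
With S = 9 species, ln S = 2.19722, so J = 2.17740/2.19722 = 0.99098, i.e. 0.991 to 3 decimal places.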